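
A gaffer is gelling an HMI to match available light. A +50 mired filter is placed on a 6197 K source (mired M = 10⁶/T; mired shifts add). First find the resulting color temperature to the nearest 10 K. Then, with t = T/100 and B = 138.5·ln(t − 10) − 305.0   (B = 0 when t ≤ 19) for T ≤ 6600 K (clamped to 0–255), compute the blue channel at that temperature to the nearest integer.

196

M_in = 10⁶/6197 = 161.37; M_out = 161.37 + (+50) = 211.37.
T_out = 10⁶/211.37 = 4731.1 K → 4730 K; t = 47.3.
B = 138.5·ln(47.3 − 10) − 305.0 = 138.5·ln 37.3 − 305.0 = 138.5·3.6190 − 305.0 = 196.231.
Rounded: 196.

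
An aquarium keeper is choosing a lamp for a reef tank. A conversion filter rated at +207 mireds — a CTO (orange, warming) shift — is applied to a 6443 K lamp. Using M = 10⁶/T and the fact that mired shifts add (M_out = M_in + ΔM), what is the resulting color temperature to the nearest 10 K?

M_in = 10⁶/6443 = 155.21 mireds.
M_out = 155.21 + (+207) = 362.21 mireds.
T_out = 10⁶/362.21 = 2760.9 K → 2760 K.

2760 K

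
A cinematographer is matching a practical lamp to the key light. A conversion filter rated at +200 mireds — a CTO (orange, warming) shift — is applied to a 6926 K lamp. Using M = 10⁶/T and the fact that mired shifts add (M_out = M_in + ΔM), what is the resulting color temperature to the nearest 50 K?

2900 K

M_in = 10⁶/6926 = 144.38 mireds.
M_out = 144.38 + (+200) = 344.38 mireds.
T_out = 10⁶/344.38 = 2903.7 K → 2900 K.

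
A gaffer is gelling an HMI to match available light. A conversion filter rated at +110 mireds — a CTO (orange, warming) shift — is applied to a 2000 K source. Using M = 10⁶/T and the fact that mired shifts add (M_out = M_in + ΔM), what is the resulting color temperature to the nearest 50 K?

M_in = 10⁶/2000 = 500.00 mireds.
M_out = 500.00 + (+110) = 610.00 mireds.
T_out = 10⁶/610.00 = 1639.3 K → 1650 K.

1650 K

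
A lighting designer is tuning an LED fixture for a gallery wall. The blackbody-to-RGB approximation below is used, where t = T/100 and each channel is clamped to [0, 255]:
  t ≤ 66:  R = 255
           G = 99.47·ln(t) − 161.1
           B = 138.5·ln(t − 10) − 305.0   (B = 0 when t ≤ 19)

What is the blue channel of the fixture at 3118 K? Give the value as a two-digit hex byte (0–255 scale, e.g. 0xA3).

0x76

t = 3118/100 = 31.18; the t ≤ 66 branch applies.
B = 138.5·ln(31.18 − 10) − 305.0 = 138.5·ln 21.18 − 305.0 = 138.5·3.0531 − 305.0 = 117.848.
Rounded: 118; in hex, 0x76.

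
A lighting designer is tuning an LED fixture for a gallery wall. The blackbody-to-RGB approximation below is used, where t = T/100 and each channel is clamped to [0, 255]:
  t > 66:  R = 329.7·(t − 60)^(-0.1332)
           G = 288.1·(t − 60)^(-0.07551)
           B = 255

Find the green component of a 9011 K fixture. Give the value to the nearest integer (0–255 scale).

t = 9011/100 = 90.11; the t > 66 branch applies.
G = 288.1·(90.11 − 60)^(-0.07551) = 288.1·30.11^(-0.07551) = 288.1·0.77329 = 222.785.
Rounded: 223.

223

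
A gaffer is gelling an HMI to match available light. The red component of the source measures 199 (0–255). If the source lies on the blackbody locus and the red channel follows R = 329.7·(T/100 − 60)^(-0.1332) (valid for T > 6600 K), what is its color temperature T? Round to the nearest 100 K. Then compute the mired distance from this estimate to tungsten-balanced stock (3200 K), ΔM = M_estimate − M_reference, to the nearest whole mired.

(t − 60)^(-0.1332) = 199/329.7 = 0.60358.
t − 60 = 0.60358^(1/-0.1332) = 0.60358^(-7.508) = 44.273, so t = 104.273.
T = 100·t = 10427 K → 10400 K to the nearest 100 K.
M_estimate = 10⁶/10400 = 96.15; M_reference = 10⁶/3200 = 312.50.
ΔM = 96.15 − 312.50 = -216.35 → -216 mireds.

-216 mireds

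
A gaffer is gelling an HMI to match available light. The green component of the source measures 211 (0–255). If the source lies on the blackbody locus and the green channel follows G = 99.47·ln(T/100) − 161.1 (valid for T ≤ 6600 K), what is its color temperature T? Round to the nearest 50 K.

4200 K

ln t = (211 + 161.1) / 99.47 = 3.7408.
t = e^3.7408 = 42.133.
T = 100·t = 4213 K → 4200 K to the nearest 50 K.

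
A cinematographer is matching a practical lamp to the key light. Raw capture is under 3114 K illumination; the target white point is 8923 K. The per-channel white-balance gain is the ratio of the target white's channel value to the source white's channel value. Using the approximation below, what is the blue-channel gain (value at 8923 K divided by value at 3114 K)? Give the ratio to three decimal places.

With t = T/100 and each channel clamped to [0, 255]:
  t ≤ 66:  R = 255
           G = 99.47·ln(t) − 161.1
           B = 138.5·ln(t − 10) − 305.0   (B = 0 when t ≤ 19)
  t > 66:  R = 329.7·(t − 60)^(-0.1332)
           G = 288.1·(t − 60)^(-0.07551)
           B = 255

At 3114 K (t = 31.14):
  B = 138.5·ln(31.14 − 10) − 305.0 = 138.5·ln 21.14 − 305.0 = 138.5·3.0512 − 305.0 = 117.587.
At 8923 K (t = 89.23):
  B = 255 by definition for t > 66.
Gain = 255.000 / 117.587 = 2.1686 → 2.169.

2.169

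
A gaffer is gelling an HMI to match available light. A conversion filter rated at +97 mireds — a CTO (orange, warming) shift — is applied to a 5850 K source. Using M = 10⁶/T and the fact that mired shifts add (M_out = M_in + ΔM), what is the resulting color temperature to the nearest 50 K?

M_in = 10⁶/5850 = 170.94 mireds.
M_out = 170.94 + (+97) = 267.94 mireds.
T_out = 10⁶/267.94 = 3732.2 K → 3750 K.

3750 K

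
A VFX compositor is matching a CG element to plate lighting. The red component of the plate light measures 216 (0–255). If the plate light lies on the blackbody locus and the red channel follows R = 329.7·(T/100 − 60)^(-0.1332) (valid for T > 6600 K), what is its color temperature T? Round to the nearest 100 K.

8400 K

(t − 60)^(-0.1332) = 216/329.7 = 0.65514.
t − 60 = 0.65514^(1/-0.1332) = 0.65514^(-7.508) = 23.926, so t = 83.926.
T = 100·t = 8393 K → 8400 K to the nearest 100 K.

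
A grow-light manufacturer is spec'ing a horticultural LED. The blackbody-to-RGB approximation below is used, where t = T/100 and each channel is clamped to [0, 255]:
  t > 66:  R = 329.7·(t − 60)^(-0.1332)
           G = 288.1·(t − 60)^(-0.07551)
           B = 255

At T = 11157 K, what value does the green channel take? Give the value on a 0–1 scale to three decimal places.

0.839

t = 11157/100 = 111.57; the t > 66 branch applies.
G = 288.1·(111.57 − 60)^(-0.07551) = 288.1·51.57^(-0.07551) = 288.1·0.74250 = 213.914.
On a 0–1 scale: 213.914/255 = 0.8389 → 0.839.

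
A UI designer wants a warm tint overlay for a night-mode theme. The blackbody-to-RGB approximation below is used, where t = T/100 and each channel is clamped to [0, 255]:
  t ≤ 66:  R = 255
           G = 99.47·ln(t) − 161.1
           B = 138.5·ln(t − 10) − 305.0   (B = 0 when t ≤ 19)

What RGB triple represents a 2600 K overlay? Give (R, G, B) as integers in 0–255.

(255, 163, 79)

t = 2600/100 = 26; the t ≤ 66 branch applies.
R = 255 by definition for t ≤ 66.
G = 99.47·ln 26 − 161.1 = 99.47·3.2581 − 161.1 = 162.983.
B = 138.5·ln(26 − 10) − 305.0 = 138.5·ln 16 − 305.0 = 138.5·2.7726 − 305.0 = 79.004.
Rounded: (255, 163, 79).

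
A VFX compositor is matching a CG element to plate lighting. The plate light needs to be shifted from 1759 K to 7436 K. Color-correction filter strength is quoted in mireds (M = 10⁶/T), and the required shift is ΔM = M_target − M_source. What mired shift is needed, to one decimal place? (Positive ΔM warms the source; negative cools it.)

M_source = 10⁶/1759 = 568.505; M_target = 10⁶/7436 = 134.481.
ΔM = 134.481 − 568.505 = -434.024 → -434.0 mireds, a cooling shift.

-434.0 mireds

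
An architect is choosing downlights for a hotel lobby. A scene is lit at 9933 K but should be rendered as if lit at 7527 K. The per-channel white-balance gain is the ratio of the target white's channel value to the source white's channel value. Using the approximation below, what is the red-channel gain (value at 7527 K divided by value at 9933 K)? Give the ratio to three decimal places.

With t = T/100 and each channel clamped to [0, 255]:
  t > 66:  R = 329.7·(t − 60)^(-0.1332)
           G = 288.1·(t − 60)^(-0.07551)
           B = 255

At 9933 K (t = 99.33):
  R = 329.7·(99.33 − 60)^(-0.1332) = 329.7·39.33^(-0.1332) = 329.7·0.61317 = 202.163.
At 7527 K (t = 75.27):
  R = 329.7·(75.27 − 60)^(-0.1332) = 329.7·15.27^(-0.1332) = 329.7·0.69552 = 229.315.
Gain = 229.315 / 202.163 = 1.1343 → 1.134.

1.134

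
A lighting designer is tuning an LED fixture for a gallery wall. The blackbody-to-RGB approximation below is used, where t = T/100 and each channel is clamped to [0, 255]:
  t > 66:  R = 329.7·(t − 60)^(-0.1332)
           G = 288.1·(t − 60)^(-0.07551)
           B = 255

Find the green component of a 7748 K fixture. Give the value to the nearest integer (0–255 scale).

t = 7748/100 = 77.48; the t > 66 branch applies.
G = 288.1·(77.48 − 60)^(-0.07551) = 288.1·17.48^(-0.07551) = 288.1·0.80570 = 232.123.
Rounded: 232.

232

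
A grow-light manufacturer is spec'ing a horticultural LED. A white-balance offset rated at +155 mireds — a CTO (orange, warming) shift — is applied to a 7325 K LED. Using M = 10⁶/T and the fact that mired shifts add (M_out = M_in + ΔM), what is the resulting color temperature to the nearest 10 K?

M_in = 10⁶/7325 = 136.52 mireds.
M_out = 136.52 + (+155) = 291.52 mireds.
T_out = 10⁶/291.52 = 3430.3 K → 3430 K.

3430 K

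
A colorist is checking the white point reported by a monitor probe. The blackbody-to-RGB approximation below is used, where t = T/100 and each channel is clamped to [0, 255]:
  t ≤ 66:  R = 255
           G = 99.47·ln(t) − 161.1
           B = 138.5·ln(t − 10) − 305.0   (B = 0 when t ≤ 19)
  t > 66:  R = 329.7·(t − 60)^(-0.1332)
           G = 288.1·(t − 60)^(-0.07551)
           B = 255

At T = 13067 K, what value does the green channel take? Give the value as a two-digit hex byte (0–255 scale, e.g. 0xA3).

t = 13067/100 = 130.67; the t > 66 branch applies.
G = 288.1·(130.67 − 60)^(-0.07551) = 288.1·70.67^(-0.07551) = 288.1·0.72504 = 208.885.
Rounded: 209; in hex, 0xD1.

0xD1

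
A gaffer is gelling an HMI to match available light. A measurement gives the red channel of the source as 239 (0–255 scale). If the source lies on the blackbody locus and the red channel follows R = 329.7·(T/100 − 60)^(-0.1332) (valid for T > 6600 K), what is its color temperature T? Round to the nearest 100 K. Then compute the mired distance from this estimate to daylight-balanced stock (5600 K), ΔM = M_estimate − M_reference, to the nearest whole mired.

(t − 60)^(-0.1332) = 239/329.7 = 0.72490.
t − 60 = 0.72490^(1/-0.1332) = 0.72490^(-7.508) = 11.193, so t = 71.193.
T = 100·t = 7119 K → 7100 K to the nearest 100 K.
M_estimate = 10⁶/7100 = 140.85; M_reference = 10⁶/5600 = 178.57.
ΔM = 140.85 − 178.57 = -37.73 → -38 mireds.

-38 mireds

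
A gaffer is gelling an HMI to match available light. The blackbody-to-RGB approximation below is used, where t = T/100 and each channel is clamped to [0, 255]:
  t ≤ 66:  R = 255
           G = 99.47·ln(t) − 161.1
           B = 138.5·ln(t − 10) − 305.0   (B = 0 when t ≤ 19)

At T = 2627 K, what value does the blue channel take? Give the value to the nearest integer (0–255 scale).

81

t = 2627/100 = 26.27; the t ≤ 66 branch applies.
B = 138.5·ln(26.27 − 10) − 305.0 = 138.5·ln 16.27 − 305.0 = 138.5·2.7893 − 305.0 = 81.321.
Rounded: 81.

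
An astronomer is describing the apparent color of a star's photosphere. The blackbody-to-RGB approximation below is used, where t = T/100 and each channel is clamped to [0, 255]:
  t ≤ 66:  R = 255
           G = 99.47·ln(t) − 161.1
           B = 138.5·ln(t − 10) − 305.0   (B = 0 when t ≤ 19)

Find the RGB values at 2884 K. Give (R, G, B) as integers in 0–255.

t = 2884/100 = 28.84; the t ≤ 66 branch applies.
R = 255 by definition for t ≤ 66.
G = 99.47·ln 28.84 − 161.1 = 99.47·3.3618 − 161.1 = 173.295.
B = 138.5·ln(28.84 − 10) − 305.0 = 138.5·ln 18.84 − 305.0 = 138.5·2.9360 − 305.0 = 101.634.
Rounded: (255, 173, 102).

(255, 173, 102)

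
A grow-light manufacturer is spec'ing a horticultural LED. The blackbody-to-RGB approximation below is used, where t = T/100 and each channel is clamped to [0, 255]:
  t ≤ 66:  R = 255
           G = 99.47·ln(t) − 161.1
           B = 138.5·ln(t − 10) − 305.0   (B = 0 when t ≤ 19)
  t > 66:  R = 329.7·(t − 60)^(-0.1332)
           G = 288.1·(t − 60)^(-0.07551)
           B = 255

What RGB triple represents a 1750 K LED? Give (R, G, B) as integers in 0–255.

t = 1750/100 = 17.5; the t ≤ 66 branch applies.
R = 255 by definition for t ≤ 66.
G = 99.47·ln 17.5 − 161.1 = 99.47·2.8622 − 161.1 = 123.603.
t = 17.5 ≤ 19, so B = 0.
Rounded: (255, 124, 0).

(255, 124, 0)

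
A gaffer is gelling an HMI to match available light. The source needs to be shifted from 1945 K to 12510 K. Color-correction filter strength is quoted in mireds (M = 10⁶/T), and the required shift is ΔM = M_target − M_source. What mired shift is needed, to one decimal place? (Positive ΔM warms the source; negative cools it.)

M_source = 10⁶/1945 = 514.139; M_target = 10⁶/12510 = 79.936.
ΔM = 79.936 − 514.139 = -434.203 → -434.2 mireds, a cooling shift.

-434.2 mireds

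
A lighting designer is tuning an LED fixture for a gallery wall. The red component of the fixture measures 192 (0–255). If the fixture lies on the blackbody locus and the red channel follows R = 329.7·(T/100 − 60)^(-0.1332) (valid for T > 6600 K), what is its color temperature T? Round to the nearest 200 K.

11800 K

(t − 60)^(-0.1332) = 192/329.7 = 0.58235.
t − 60 = 0.58235^(1/-0.1332) = 0.58235^(-7.508) = 57.929, so t = 117.929.
T = 100·t = 11793 K → 11800 K to the nearest 200 K.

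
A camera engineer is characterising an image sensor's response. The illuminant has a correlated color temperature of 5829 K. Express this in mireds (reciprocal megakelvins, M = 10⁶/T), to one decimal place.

M = 10⁶ / 5829 = 171.556 → 171.6 mireds.

171.6 mireds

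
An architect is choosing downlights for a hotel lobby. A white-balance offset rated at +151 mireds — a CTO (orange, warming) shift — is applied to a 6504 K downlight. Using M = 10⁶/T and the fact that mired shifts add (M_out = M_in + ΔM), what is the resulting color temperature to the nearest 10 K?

3280 K

M_in = 10⁶/6504 = 153.75 mireds.
M_out = 153.75 + (+151) = 304.75 mireds.
T_out = 10⁶/304.75 = 3281.4 K → 3280 K.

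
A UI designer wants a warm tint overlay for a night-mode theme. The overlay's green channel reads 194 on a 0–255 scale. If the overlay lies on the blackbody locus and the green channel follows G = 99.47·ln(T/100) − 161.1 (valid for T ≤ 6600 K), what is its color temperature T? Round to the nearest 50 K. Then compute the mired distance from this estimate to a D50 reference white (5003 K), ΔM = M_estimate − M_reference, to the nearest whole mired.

+82 mireds

ln t = (194 + 161.1) / 99.47 = 3.5699.
t = e^3.5699 = 35.514.
T = 100·t = 3551 K → 3550 K to the nearest 50 K.
M_estimate = 10⁶/3550 = 281.69; M_reference = 10⁶/5003 = 199.88.
ΔM = 281.69 − 199.88 = 81.81 → +82 mireds.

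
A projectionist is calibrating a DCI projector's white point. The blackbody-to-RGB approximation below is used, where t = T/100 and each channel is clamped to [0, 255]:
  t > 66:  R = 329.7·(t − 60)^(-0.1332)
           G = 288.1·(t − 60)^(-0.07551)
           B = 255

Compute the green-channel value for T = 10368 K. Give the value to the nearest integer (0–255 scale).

t = 10368/100 = 103.68; the t > 66 branch applies.
G = 288.1·(103.68 − 60)^(-0.07551) = 288.1·43.68^(-0.07551) = 288.1·0.75187 = 216.613.
Rounded: 217.

217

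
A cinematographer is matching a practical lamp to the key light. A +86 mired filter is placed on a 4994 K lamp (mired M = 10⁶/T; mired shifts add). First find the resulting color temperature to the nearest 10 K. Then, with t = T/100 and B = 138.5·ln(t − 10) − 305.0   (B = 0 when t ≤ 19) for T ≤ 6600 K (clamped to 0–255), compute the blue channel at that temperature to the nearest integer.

M_in = 10⁶/4994 = 200.24; M_out = 200.24 + (+86) = 286.24.
T_out = 10⁶/286.24 = 3493.6 K → 3490 K; t = 34.9.
B = 138.5·ln(34.9 − 10) − 305.0 = 138.5·ln 24.9 − 305.0 = 138.5·3.2149 − 305.0 = 140.259.
Rounded: 140.

140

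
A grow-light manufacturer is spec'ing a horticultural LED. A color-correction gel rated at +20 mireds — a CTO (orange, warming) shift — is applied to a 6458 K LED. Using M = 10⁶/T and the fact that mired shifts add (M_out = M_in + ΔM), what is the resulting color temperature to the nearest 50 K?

M_in = 10⁶/6458 = 154.85 mireds.
M_out = 154.85 + (+20) = 174.85 mireds.
T_out = 10⁶/174.85 = 5719.3 K → 5700 K.

5700 K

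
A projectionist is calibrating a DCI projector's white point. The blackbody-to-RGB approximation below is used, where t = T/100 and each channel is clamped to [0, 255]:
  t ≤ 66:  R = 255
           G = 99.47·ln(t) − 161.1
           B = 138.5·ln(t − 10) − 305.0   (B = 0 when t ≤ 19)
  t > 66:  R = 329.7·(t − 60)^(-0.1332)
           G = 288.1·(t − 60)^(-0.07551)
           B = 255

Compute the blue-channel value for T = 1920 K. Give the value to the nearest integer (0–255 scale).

2

t = 1920/100 = 19.2; the t ≤ 66 branch applies.
B = 138.5·ln(19.2 − 10) − 305.0 = 138.5·ln 9.2 − 305.0 = 138.5·2.2192 − 305.0 = 2.360.
Rounded: 2.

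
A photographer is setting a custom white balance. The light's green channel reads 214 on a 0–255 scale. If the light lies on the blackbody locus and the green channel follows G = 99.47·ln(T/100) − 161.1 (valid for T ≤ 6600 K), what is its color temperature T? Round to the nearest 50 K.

ln t = (214 + 161.1) / 99.47 = 3.7710.
t = e^3.7710 = 43.423.
T = 100·t = 4342 K → 4350 K to the nearest 50 K.

4350 K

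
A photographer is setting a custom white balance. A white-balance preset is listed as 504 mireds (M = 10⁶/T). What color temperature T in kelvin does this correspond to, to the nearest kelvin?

T = 10⁶ / 504 = 1984.13 K → 1984 K.

1984 K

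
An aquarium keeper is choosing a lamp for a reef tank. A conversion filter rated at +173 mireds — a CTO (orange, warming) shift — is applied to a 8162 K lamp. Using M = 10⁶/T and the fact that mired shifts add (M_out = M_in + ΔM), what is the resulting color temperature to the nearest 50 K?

3400 K

M_in = 10⁶/8162 = 122.52 mireds.
M_out = 122.52 + (+173) = 295.52 mireds.
T_out = 10⁶/295.52 = 3383.9 K → 3400 K.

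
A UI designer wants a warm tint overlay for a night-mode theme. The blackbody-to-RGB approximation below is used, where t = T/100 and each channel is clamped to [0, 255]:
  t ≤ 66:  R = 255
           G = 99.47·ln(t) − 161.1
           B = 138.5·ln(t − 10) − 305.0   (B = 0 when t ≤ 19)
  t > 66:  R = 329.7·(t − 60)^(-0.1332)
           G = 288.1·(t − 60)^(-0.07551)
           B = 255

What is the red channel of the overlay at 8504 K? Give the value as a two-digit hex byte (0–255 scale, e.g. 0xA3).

0xD7

t = 8504/100 = 85.04; the t > 66 branch applies.
R = 329.7·(85.04 − 60)^(-0.1332) = 329.7·25.04^(-0.1332) = 329.7·0.65118 = 214.694.
Rounded: 215; in hex, 0xD7.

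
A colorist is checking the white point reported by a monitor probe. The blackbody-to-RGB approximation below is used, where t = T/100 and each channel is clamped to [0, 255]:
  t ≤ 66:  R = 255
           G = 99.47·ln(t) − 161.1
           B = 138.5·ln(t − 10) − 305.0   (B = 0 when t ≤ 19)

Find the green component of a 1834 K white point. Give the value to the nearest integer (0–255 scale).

t = 1834/100 = 18.34; the t ≤ 66 branch applies.
G = 99.47·ln 18.34 − 161.1 = 99.47·2.9091 − 161.1 = 128.267.
Rounded: 128.

128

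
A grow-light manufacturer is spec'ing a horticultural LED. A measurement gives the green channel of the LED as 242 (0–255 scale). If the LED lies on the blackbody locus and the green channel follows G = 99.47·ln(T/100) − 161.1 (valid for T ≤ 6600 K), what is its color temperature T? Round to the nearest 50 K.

5750 K

ln t = (242 + 161.1) / 99.47 = 4.0525.
t = e^4.0525 = 57.540.
T = 100·t = 5754 K → 5750 K to the nearest 50 K.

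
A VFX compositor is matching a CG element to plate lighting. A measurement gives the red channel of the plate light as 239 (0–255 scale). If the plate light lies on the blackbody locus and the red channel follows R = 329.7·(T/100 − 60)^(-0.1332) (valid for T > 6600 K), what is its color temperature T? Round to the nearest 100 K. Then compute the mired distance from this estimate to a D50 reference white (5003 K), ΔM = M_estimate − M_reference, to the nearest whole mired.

(t − 60)^(-0.1332) = 239/329.7 = 0.72490.
t − 60 = 0.72490^(1/-0.1332) = 0.72490^(-7.508) = 11.193, so t = 71.193.
T = 100·t = 7119 K → 7100 K to the nearest 100 K.
M_estimate = 10⁶/7100 = 140.85; M_reference = 10⁶/5003 = 199.88.
ΔM = 140.85 − 199.88 = -59.04 → -59 mireds.

-59 mireds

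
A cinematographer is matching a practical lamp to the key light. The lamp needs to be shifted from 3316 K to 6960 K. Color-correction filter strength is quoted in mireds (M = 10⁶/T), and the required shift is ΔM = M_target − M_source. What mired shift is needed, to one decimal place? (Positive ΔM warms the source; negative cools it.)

-157.9 mireds

M_source = 10⁶/3316 = 301.568; M_target = 10⁶/6960 = 143.678.
ΔM = 143.678 − 301.568 = -157.890 → -157.9 mireds, a cooling shift.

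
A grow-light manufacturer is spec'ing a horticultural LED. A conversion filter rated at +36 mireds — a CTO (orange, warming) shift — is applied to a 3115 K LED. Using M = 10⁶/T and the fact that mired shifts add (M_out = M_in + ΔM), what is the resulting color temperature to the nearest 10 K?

M_in = 10⁶/3115 = 321.03 mireds.
M_out = 321.03 + (+36) = 357.03 mireds.
T_out = 10⁶/357.03 = 2800.9 K → 2800 K.

2800 K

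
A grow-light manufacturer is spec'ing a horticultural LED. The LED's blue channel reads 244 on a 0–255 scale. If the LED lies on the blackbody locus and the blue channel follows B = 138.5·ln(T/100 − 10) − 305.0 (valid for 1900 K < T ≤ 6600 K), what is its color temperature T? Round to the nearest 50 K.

6250 K

ln(t − 10) = (244 + 305.0) / 138.5 = 3.9639.
t − 10 = e^3.9639 = 52.662, so t = 62.662.
T = 100·t = 6266 K → 6250 K to the nearest 50 K.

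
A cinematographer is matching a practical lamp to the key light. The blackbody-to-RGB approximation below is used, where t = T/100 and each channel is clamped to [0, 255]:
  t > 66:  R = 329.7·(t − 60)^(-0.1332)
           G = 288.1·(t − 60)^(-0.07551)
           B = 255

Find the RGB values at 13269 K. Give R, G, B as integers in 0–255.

t = 13269/100 = 132.69; the t > 66 branch applies.
R = 329.7·(132.69 − 60)^(-0.1332) = 329.7·72.69^(-0.1332) = 329.7·0.56500 = 186.282.
G = 288.1·(132.69 − 60)^(-0.07551) = 288.1·72.69^(-0.07551) = 288.1·0.72350 = 208.441.
B = 255 by definition for t > 66.
Rounded: (186, 208, 255).

R=186, G=208, B=255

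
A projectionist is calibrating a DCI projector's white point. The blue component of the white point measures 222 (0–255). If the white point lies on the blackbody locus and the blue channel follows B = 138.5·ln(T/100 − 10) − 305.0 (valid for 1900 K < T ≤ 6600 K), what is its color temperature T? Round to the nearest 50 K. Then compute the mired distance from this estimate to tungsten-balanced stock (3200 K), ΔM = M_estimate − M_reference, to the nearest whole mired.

ln(t − 10) = (222 + 305.0) / 138.5 = 3.8051.
t − 10 = e^3.8051 = 44.928, so t = 54.928.
T = 100·t = 5493 K → 5500 K to the nearest 50 K.
M_estimate = 10⁶/5500 = 181.82; M_reference = 10⁶/3200 = 312.50.
ΔM = 181.82 − 312.50 = -130.68 → -131 mireds.

-131 mireds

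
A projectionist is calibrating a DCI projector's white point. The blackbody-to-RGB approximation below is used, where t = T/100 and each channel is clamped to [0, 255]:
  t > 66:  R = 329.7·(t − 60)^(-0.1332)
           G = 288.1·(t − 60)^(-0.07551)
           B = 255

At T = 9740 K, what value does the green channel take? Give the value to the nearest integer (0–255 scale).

t = 9740/100 = 97.4; the t > 66 branch applies.
G = 288.1·(97.4 − 60)^(-0.07551) = 288.1·37.4^(-0.07551) = 288.1·0.76073 = 219.167.
Rounded: 219.

219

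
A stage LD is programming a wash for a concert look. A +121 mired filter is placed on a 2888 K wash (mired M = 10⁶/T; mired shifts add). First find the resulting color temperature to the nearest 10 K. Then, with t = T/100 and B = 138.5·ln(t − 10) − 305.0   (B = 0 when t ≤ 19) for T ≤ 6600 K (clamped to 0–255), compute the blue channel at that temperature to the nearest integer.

M_in = 10⁶/2888 = 346.26; M_out = 346.26 + (+121) = 467.26.
T_out = 10⁶/467.26 = 2140.1 K → 2140 K; t = 21.4.
B = 138.5·ln(21.4 − 10) − 305.0 = 138.5·ln 11.4 − 305.0 = 138.5·2.4336 − 305.0 = 32.055.
Rounded: 32.

32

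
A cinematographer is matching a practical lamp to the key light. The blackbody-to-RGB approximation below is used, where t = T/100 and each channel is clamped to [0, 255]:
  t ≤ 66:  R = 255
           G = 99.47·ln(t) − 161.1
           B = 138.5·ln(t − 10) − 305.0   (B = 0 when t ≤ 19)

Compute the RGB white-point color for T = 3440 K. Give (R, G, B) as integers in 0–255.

(255, 191, 137)

t = 3440/100 = 34.4; the t ≤ 66 branch applies.
R = 255 by definition for t ≤ 66.
G = 99.47·ln 34.4 − 161.1 = 99.47·3.5381 − 161.1 = 190.830.
B = 138.5·ln(34.4 − 10) − 305.0 = 138.5·ln 24.4 − 305.0 = 138.5·3.1946 − 305.0 = 137.450.
Rounded: (255, 191, 137).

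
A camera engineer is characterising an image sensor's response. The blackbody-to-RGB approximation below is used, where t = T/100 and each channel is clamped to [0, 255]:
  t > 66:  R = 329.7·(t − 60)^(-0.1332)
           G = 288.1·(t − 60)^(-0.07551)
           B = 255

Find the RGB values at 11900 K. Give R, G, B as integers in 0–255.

t = 11900/100 = 119; the t > 66 branch applies.
R = 329.7·(119 − 60)^(-0.1332) = 329.7·59^(-0.1332) = 329.7·0.58093 = 191.532.
G = 288.1·(119 − 60)^(-0.07551) = 288.1·59^(-0.07551) = 288.1·0.73499 = 211.751.
B = 255 by definition for t > 66.
Rounded: (192, 212, 255).

R=192, G=212, B=255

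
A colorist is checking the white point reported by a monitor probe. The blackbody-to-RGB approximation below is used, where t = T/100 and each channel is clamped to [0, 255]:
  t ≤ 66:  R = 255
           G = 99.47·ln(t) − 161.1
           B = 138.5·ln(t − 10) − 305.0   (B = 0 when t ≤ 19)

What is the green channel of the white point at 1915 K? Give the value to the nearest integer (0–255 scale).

133

t = 1915/100 = 19.15; the t ≤ 66 branch applies.
G = 99.47·ln 19.15 − 161.1 = 99.47·2.9523 − 161.1 = 132.566.
Rounded: 133.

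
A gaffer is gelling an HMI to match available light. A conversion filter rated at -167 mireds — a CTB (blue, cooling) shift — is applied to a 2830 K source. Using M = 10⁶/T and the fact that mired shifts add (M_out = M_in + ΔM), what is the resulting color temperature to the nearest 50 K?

M_in = 10⁶/2830 = 353.36 mireds.
M_out = 353.36 + (-167) = 186.36 mireds.
T_out = 10⁶/186.36 = 5366.0 K → 5350 K.

5350 K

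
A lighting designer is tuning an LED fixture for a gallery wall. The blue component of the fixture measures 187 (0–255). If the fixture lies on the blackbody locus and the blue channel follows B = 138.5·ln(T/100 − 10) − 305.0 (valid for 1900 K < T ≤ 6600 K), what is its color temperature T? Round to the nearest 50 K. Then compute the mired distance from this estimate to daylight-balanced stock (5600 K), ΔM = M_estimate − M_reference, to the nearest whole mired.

ln(t − 10) = (187 + 305.0) / 138.5 = 3.5523.
t − 10 = e^3.5523 = 34.895, so t = 44.895.
T = 100·t = 4490 K → 4500 K to the nearest 50 K.
M_estimate = 10⁶/4500 = 222.22; M_reference = 10⁶/5600 = 178.57.
ΔM = 222.22 − 178.57 = 43.65 → +44 mireds.

+44 mireds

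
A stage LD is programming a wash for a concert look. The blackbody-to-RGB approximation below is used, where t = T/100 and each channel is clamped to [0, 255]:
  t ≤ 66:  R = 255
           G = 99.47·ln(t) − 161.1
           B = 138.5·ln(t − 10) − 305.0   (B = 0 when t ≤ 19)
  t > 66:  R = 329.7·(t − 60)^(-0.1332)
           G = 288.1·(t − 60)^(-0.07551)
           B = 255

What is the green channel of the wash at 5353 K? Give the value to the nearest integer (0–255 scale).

235

t = 5353/100 = 53.53; the t ≤ 66 branch applies.
G = 99.47·ln 53.53 − 161.1 = 99.47·3.9802 − 161.1 = 234.815.
Rounded: 235.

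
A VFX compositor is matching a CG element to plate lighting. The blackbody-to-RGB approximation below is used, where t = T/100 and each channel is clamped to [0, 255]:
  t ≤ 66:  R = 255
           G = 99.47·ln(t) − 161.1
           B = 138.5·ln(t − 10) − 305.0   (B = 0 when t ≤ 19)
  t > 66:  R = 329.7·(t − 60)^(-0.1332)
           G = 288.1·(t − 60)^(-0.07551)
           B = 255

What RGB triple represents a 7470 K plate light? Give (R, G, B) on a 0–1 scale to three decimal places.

(0.904, 0.922, 1.000)

t = 7470/100 = 74.7; the t > 66 branch applies.
R = 329.7·(74.7 − 60)^(-0.1332) = 329.7·14.7^(-0.1332) = 329.7·0.69906 = 230.479.
G = 288.1·(74.7 − 60)^(-0.07551) = 288.1·14.7^(-0.07551) = 288.1·0.81631 = 235.179.
B = 255 by definition for t > 66.
Dividing each by 255: (0.9038, 0.9223, 1.0000) → (0.904, 0.922, 1.000).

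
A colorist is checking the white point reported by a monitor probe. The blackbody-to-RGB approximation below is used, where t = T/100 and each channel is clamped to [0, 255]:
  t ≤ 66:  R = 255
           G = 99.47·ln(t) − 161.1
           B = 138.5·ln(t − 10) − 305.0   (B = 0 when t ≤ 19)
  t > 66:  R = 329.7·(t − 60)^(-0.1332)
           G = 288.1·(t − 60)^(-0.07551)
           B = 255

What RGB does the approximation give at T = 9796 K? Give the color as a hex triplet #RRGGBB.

#CBDBFF

t = 9796/100 = 97.96; the t > 66 branch applies.
R = 329.7·(97.96 − 60)^(-0.1332) = 329.7·37.96^(-0.1332) = 329.7·0.61608 = 203.120.
G = 288.1·(97.96 − 60)^(-0.07551) = 288.1·37.96^(-0.07551) = 288.1·0.75988 = 218.921.
B = 255 by definition for t > 66.
Rounded: (203, 219, 255).
In hex: #CBDBFF.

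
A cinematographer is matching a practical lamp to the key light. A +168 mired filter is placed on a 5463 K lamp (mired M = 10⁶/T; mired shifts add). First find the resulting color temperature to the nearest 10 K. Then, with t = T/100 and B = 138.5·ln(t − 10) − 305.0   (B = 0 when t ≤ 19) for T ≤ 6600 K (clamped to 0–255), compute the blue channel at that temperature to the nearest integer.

M_in = 10⁶/5463 = 183.05; M_out = 183.05 + (+168) = 351.05.
T_out = 10⁶/351.05 = 2848.6 K → 2850 K; t = 28.5.
B = 138.5·ln(28.5 − 10) − 305.0 = 138.5·ln 18.5 − 305.0 = 138.5·2.9178 − 305.0 = 99.111.
Rounded: 99.

99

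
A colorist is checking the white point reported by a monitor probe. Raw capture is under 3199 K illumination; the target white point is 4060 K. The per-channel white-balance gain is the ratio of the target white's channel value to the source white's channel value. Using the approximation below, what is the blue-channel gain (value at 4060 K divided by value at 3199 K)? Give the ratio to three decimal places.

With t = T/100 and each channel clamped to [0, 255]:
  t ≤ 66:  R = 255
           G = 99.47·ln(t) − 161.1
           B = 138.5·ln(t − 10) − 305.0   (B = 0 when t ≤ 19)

1.372

At 3199 K (t = 31.99):
  B = 138.5·ln(31.99 − 10) − 305.0 = 138.5·ln 21.99 − 305.0 = 138.5·3.0906 − 305.0 = 123.046.
At 4060 K (t = 40.6):
  B = 138.5·ln(40.6 − 10) − 305.0 = 138.5·ln 30.6 − 305.0 = 138.5·3.4210 − 305.0 = 168.809.
Gain = 168.809 / 123.046 = 1.3719 → 1.372.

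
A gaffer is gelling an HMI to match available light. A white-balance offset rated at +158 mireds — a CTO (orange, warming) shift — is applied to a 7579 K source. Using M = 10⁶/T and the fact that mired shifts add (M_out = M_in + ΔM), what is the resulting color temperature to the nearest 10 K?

M_in = 10⁶/7579 = 131.94 mireds.
M_out = 131.94 + (+158) = 289.94 mireds.
T_out = 10⁶/289.94 = 3448.9 K → 3450 K.

3450 K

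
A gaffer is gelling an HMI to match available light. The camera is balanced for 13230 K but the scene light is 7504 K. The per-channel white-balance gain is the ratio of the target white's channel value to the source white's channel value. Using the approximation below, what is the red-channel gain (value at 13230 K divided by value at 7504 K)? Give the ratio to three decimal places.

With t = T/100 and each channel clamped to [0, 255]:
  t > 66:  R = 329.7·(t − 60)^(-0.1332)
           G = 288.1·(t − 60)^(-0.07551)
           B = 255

At 7504 K (t = 75.04):
  R = 329.7·(75.04 − 60)^(-0.1332) = 329.7·15.04^(-0.1332) = 329.7·0.69693 = 229.779.
At 13230 K (t = 132.3):
  R = 329.7·(132.3 − 60)^(-0.1332) = 329.7·72.3^(-0.1332) = 329.7·0.56541 = 186.415.
Gain = 186.415 / 229.779 = 0.8113 → 0.811.

0.811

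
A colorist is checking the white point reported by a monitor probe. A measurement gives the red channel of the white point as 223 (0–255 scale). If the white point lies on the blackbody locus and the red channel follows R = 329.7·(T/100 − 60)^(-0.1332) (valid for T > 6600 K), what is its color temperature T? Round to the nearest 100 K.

7900 K

(t − 60)^(-0.1332) = 223/329.7 = 0.67637.
t − 60 = 0.67637^(1/-0.1332) = 0.67637^(-7.508) = 18.831, so t = 78.831.
T = 100·t = 7883 K → 7900 K to the nearest 100 K.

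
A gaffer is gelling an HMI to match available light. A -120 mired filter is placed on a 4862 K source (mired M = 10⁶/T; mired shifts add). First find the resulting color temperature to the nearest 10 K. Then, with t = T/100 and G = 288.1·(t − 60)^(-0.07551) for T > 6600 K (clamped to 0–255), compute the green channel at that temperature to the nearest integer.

212

M_in = 10⁶/4862 = 205.68; M_out = 205.68 + (-120) = 85.68.
T_out = 10⁶/85.68 = 11671.8 K → 11670 K; t = 116.7.
G = 288.1·(116.7 − 60)^(-0.07551) = 288.1·56.7^(-0.07551) = 288.1·0.73720 = 212.388.
Rounded: 212.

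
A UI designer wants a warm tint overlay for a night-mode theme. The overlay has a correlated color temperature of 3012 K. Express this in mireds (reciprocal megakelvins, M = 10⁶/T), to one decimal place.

M = 10⁶ / 3012 = 332.005 → 332.0 mireds.

332.0 mireds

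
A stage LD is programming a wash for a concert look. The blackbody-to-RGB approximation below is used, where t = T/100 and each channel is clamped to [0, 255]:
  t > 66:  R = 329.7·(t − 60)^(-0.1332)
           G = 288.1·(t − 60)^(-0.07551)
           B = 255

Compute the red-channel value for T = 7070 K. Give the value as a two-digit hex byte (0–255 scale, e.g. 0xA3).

t = 7070/100 = 70.7; the t > 66 branch applies.
R = 329.7·(70.7 − 60)^(-0.1332) = 329.7·10.7^(-0.1332) = 329.7·0.72927 = 240.439.
Rounded: 240; in hex, 0xF0.

0xF0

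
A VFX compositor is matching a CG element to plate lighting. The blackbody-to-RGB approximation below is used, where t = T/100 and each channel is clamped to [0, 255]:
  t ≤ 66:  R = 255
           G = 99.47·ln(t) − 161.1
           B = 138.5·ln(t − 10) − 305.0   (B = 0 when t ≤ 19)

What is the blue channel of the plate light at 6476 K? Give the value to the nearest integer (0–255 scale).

t = 6476/100 = 64.76; the t ≤ 66 branch applies.
B = 138.5·ln(64.76 − 10) − 305.0 = 138.5·ln 54.76 − 305.0 = 138.5·4.0030 − 305.0 = 249.410.
Rounded: 249.

249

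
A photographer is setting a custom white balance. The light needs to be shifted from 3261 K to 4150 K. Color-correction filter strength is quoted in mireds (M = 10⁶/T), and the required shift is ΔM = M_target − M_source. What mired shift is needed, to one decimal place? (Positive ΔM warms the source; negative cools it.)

M_source = 10⁶/3261 = 306.654; M_target = 10⁶/4150 = 240.964.
ΔM = 240.964 − 306.654 = -65.691 → -65.7 mireds, a cooling shift.

-65.7 mireds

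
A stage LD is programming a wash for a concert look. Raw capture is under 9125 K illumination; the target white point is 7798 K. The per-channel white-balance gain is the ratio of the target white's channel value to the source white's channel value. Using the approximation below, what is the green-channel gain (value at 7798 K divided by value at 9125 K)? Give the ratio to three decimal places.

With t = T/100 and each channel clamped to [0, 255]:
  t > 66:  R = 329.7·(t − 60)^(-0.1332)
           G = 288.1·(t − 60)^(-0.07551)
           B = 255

At 9125 K (t = 91.25):
  G = 288.1·(91.25 − 60)^(-0.07551) = 288.1·31.25^(-0.07551) = 288.1·0.77112 = 222.161.
At 7798 K (t = 77.98):
  G = 288.1·(77.98 − 60)^(-0.07551) = 288.1·17.98^(-0.07551) = 288.1·0.80399 = 231.630.
Gain = 231.630 / 222.161 = 1.0426 → 1.043.

1.043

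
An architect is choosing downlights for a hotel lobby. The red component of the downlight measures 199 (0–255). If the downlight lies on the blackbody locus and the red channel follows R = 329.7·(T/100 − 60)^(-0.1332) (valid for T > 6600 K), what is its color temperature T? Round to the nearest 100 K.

10400 K

(t − 60)^(-0.1332) = 199/329.7 = 0.60358.
t − 60 = 0.60358^(1/-0.1332) = 0.60358^(-7.508) = 44.273, so t = 104.273.
T = 100·t = 10427 K → 10400 K to the nearest 100 K.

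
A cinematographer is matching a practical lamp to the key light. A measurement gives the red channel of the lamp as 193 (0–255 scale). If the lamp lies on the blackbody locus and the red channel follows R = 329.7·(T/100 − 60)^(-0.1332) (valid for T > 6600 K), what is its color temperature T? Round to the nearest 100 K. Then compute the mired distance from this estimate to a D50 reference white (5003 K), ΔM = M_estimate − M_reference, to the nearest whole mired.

-114 mireds

(t − 60)^(-0.1332) = 193/329.7 = 0.58538.
t − 60 = 0.58538^(1/-0.1332) = 0.58538^(-7.508) = 55.713, so t = 115.713.
T = 100·t = 11571 K → 11600 K to the nearest 100 K.
M_estimate = 10⁶/11600 = 86.21; M_reference = 10⁶/5003 = 199.88.
ΔM = 86.21 − 199.88 = -113.67 → -114 mireds.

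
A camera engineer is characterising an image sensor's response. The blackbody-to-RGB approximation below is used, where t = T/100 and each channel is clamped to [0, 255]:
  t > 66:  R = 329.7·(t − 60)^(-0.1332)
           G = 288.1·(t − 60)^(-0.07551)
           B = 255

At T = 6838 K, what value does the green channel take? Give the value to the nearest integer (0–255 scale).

t = 6838/100 = 68.38; the t > 66 branch applies.
G = 288.1·(68.38 − 60)^(-0.07551) = 288.1·8.38^(-0.07551) = 288.1·0.85170 = 245.374.
Rounded: 245.

245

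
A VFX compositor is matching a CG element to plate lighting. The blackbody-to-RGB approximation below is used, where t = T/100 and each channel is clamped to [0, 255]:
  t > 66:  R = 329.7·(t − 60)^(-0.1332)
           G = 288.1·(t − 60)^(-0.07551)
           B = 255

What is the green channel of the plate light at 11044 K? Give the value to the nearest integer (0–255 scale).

t = 11044/100 = 110.44; the t > 66 branch applies.
G = 288.1·(110.44 − 60)^(-0.07551) = 288.1·50.44^(-0.07551) = 288.1·0.74374 = 214.273.
Rounded: 214.

214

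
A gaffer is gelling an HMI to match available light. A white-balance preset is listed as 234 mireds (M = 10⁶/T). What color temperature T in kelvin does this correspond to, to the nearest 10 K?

4270 K

T = 10⁶ / 234 = 4273.50 K → 4270 K.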